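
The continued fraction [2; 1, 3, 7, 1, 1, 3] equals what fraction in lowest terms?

Using pₖ = aₖpₖ₋₁ + pₖ₋₂ and qₖ = aₖqₖ₋₁ + qₖ₋₂:
  k=0: a=2, p=2, q=1
  k=1: a=1, p=3, q=1
  k=2: a=3, p=11, q=4
  k=3: a=7, p=80, q=29
  k=4: a=1, p=91, q=33
  k=5: a=1, p=171, q=62
  k=6: a=3, p=604, q=219

604/219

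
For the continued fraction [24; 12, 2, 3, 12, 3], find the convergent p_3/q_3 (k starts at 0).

2095/87

Using pₖ = aₖpₖ₋₁ + pₖ₋₂, qₖ = aₖqₖ₋₁ + qₖ₋₂ (with p₋₁=1, p₋₂=0, q₋₁=0, q₋₂=1):
  k=0: a=24, p=24, q=1
  k=1: a=12, p=289, q=12
  k=2: a=2, p=602, q=25
  k=3: a=3, p=2095, q=87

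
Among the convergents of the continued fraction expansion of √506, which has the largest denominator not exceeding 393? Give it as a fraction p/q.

4049/180

√506 = [22; 2, 44, …] (period length 2).
Convergents:
  p_0/q_0 = 22/1
  p_1/q_1 = 45/2
  p_2/q_2 = 2002/89
  p_3/q_3 = 4049/180
  p_4/q_4 = 180158/8009
q_3 = 180 ≤ 393 < 8009 = q_4, so the answer is 4049/180.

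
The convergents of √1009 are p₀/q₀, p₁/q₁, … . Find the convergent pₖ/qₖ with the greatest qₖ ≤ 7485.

√1009 = [31; 1, 3, 3, 1, 62, …] (period length 5).
Convergents:
  p_0/q_0 = 31/1
  p_1/q_1 = 32/1
  p_2/q_2 = 127/4
  p_3/q_3 = 413/13
  p_4/q_4 = 540/17
  p_5/q_5 = 33893/1067
  p_6/q_6 = 34433/1084
  p_7/q_7 = 137192/4319
  p_8/q_8 = 446009/14041
q_7 = 4319 ≤ 7485 < 14041 = q_8, so the answer is 137192/4319.

137192/4319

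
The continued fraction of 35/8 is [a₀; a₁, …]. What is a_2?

1

35 = 4·8 + 3   →  a_0 = 4
8 = 2·3 + 2   →  a_1 = 2
3 = 1·2 + 1   →  a_2 = 1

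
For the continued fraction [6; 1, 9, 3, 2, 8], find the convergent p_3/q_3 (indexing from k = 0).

Using pₖ = aₖpₖ₋₁ + pₖ₋₂, qₖ = aₖqₖ₋₁ + qₖ₋₂ (with p₋₁=1, p₋₂=0, q₋₁=0, q₋₂=1):
  k=0: a=6, p=6, q=1
  k=1: a=1, p=7, q=1
  k=2: a=9, p=69, q=10
  k=3: a=3, p=214, q=31

214/31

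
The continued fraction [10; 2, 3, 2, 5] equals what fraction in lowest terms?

908/87

Using pₖ = aₖpₖ₋₁ + pₖ₋₂ and qₖ = aₖqₖ₋₁ + qₖ₋₂:
  k=0: a=10, p=10, q=1
  k=1: a=2, p=21, q=2
  k=2: a=3, p=73, q=7
  k=3: a=2, p=167, q=16
  k=4: a=5, p=908, q=87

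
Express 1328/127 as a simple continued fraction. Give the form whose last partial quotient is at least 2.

[10; 2, 5, 3, 1, 2]

1328 = 10·127 + 58
127 = 2·58 + 11
58 = 5·11 + 3
11 = 3·3 + 2
3 = 1·2 + 1
2 = 2·1 + 0  (stop)
So 1328/127 = [10; 2, 5, 3, 1, 2].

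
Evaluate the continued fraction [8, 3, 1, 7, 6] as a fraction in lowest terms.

1569/190

Using pₖ = aₖpₖ₋₁ + pₖ₋₂ and qₖ = aₖqₖ₋₁ + qₖ₋₂:
  k=0: a=8, p=8, q=1
  k=1: a=3, p=25, q=3
  k=2: a=1, p=33, q=4
  k=3: a=7, p=256, q=31
  k=4: a=6, p=1569, q=190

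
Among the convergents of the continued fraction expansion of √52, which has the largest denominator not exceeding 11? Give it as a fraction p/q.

36/5

√52 = [7; 4, 1, 2, 1, 4, 14, …] (period length 6).
Convergents:
  p_0/q_0 = 7/1
  p_1/q_1 = 29/4
  p_2/q_2 = 36/5
  p_3/q_3 = 101/14
q_2 = 5 ≤ 11 < 14 = q_3, so the answer is 36/5.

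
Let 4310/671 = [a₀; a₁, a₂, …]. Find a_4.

3

4310 = 6·671 + 284   →  a_0 = 6
671 = 2·284 + 103   →  a_1 = 2
284 = 2·103 + 78   →  a_2 = 2
103 = 1·78 + 25   →  a_3 = 1
78 = 3·25 + 3   →  a_4 = 3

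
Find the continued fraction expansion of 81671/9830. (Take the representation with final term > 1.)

81671 = 8×9830 + 3031
9830 = 3×3031 + 737
3031 = 4×737 + 83
737 = 8×83 + 73
83 = 1×73 + 10
73 = 7×10 + 3
10 = 3×3 + 1
3 = 3×1 + 0  (stop)
So 81671/9830 = [8; 3, 4, 8, 1, 7, 3, 3].

[8; 3, 4, 8, 1, 7, 3, 3]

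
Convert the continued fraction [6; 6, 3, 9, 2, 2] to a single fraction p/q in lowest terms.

5684/923

Fold from the inside: start with 2/1.
  2 + 1/2 = 5/2
  9 + 2/5 = 47/5
  3 + 5/47 = 146/47
  6 + 47/146 = 923/146
  6 + 146/923 = 5684/923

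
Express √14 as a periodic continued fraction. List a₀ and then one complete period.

[3; 1, 2, 1, 6]

a₀ = ⌊√14⌋ = 3.
With m₀=0, d₀=1 and mₖ₊₁ = dₖaₖ − mₖ, dₖ₊₁ = (n − mₖ₊₁²)/dₖ, aₖ₊₁ = ⌊(a₀+mₖ₊₁)/dₖ₊₁⌋:
  k=1: m=3, d=5, a=1
  k=2: m=2, d=2, a=2
  k=3: m=2, d=5, a=1
  k=4: m=3, d=1, a=6
d=1 and a=2a₀=6 at k=4, so the next step gives (m, d) = (3, 5) again — its k=1 value — and the period has length 4.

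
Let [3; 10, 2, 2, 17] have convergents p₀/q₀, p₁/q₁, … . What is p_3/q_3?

Using pₖ = aₖpₖ₋₁ + pₖ₋₂, qₖ = aₖqₖ₋₁ + qₖ₋₂ (with p₋₁=1, p₋₂=0, q₋₁=0, q₋₂=1):
  k=0: a=3, p=3, q=1
  k=1: a=10, p=31, q=10
  k=2: a=2, p=65, q=21
  k=3: a=2, p=161, q=52

161/52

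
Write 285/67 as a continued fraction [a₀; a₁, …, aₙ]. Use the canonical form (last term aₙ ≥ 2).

[4; 3, 1, 16]

285 = 4·67 + 17
67 = 3·17 + 16
17 = 1·16 + 1
16 = 16·1 + 0  (stop)
So 285/67 = [4; 3, 1, 16].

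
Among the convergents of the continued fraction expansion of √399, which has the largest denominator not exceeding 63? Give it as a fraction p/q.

799/40

√399 = [19; 1, 38, …] (period length 2).
Convergents:
  p_0/q_0 = 19/1
  p_1/q_1 = 20/1
  p_2/q_2 = 779/39
  p_3/q_3 = 799/40
  p_4/q_4 = 31141/1559
q_3 = 40 ≤ 63 < 1559 = q_4, so the answer is 799/40.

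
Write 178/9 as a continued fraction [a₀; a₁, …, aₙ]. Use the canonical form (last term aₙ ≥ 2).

[19; 1, 3, 2]

178 = 19×9 + 7
9 = 1×7 + 2
7 = 3×2 + 1
2 = 2×1 + 0  (stop)
So 178/9 = [19; 1, 3, 2].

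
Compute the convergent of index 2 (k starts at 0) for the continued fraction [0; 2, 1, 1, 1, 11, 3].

Using pₖ = aₖpₖ₋₁ + pₖ₋₂, qₖ = aₖqₖ₋₁ + qₖ₋₂ (with p₋₁=1, p₋₂=0, q₋₁=0, q₋₂=1):
  k=0: a=0, p=0, q=1
  k=1: a=2, p=1, q=2
  k=2: a=1, p=1, q=3

1/3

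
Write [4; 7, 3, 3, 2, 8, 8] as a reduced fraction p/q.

47591/11504

Using pₖ = aₖpₖ₋₁ + pₖ₋₂ and qₖ = aₖqₖ₋₁ + qₖ₋₂:
  k=0: a=4, p=4, q=1
  k=1: a=7, p=29, q=7
  k=2: a=3, p=91, q=22
  k=3: a=3, p=302, q=73
  k=4: a=2, p=695, q=168
  k=5: a=8, p=5862, q=1417
  k=6: a=8, p=47591, q=11504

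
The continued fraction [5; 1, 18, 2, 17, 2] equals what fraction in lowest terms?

Fold from the inside: start with 2/1.
  17 + 1/2 = 35/2
  2 + 2/35 = 72/35
  18 + 35/72 = 1331/72
  1 + 72/1331 = 1403/1331
  5 + 1331/1403 = 8346/1403

8346/1403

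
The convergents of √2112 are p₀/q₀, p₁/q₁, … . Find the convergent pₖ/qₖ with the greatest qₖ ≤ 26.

1057/23

√2112 = [45; 1, 21, 1, 90, …] (period length 4).
Convergents:
  p_0/q_0 = 45/1
  p_1/q_1 = 46/1
  p_2/q_2 = 1011/22
  p_3/q_3 = 1057/23
  p_4/q_4 = 96141/2092
q_3 = 23 ≤ 26 < 2092 = q_4, so the answer is 1057/23.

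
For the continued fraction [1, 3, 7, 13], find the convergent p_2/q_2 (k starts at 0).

29/22

Using pₖ = aₖpₖ₋₁ + pₖ₋₂, qₖ = aₖqₖ₋₁ + qₖ₋₂ (with p₋₁=1, p₋₂=0, q₋₁=0, q₋₂=1):
  k=0: a=1, p=1, q=1
  k=1: a=3, p=4, q=3
  k=2: a=7, p=29, q=22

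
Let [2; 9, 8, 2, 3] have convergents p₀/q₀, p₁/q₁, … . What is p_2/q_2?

154/73

Using pₖ = aₖpₖ₋₁ + pₖ₋₂, qₖ = aₖqₖ₋₁ + qₖ₋₂ (with p₋₁=1, p₋₂=0, q₋₁=0, q₋₂=1):
  k=0: a=2, p=2, q=1
  k=1: a=9, p=19, q=9
  k=2: a=8, p=154, q=73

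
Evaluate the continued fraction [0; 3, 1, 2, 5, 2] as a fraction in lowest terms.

35/129

Using pₖ = aₖpₖ₋₁ + pₖ₋₂ and qₖ = aₖqₖ₋₁ + qₖ₋₂:
  k=0: a=0, p=0, q=1
  k=1: a=3, p=1, q=3
  k=2: a=1, p=1, q=4
  k=3: a=2, p=3, q=11
  k=4: a=5, p=16, q=59
  k=5: a=2, p=35, q=129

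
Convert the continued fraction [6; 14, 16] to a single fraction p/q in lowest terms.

Fold from the inside: start with 16/1.
  14 + 1/16 = 225/16
  6 + 16/225 = 1366/225

1366/225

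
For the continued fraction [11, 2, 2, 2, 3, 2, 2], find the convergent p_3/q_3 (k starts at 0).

Using pₖ = aₖpₖ₋₁ + pₖ₋₂, qₖ = aₖqₖ₋₁ + qₖ₋₂ (with p₋₁=1, p₋₂=0, q₋₁=0, q₋₂=1):
  k=0: a=11, p=11, q=1
  k=1: a=2, p=23, q=2
  k=2: a=2, p=57, q=5
  k=3: a=2, p=137, q=12

137/12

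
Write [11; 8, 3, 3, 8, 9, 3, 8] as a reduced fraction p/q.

1808321/162612

Fold from the inside: start with 8/1.
  3 + 1/8 = 25/8
  9 + 8/25 = 233/25
  8 + 25/233 = 1889/233
  3 + 233/1889 = 5900/1889
  3 + 1889/5900 = 19589/5900
  8 + 5900/19589 = 162612/19589
  11 + 19589/162612 = 1808321/162612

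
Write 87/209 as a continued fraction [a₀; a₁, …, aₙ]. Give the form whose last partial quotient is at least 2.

87 = 0×209 + 87
209 = 2×87 + 35
87 = 2×35 + 17
35 = 2×17 + 1
17 = 17×1 + 0  (stop)
So 87/209 = [0; 2, 2, 2, 17].

[0; 2, 2, 2, 17]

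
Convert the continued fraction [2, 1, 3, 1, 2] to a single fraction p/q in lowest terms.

39/14

Using pₖ = aₖpₖ₋₁ + pₖ₋₂ and qₖ = aₖqₖ₋₁ + qₖ₋₂:
  k=0: a=2, p=2, q=1
  k=1: a=1, p=3, q=1
  k=2: a=3, p=11, q=4
  k=3: a=1, p=14, q=5
  k=4: a=2, p=39, q=14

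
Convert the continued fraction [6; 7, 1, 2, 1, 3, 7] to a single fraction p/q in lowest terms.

Fold from the inside: start with 7/1.
  3 + 1/7 = 22/7
  1 + 7/22 = 29/22
  2 + 22/29 = 80/29
  1 + 29/80 = 109/80
  7 + 80/109 = 843/109
  6 + 109/843 = 5167/843

5167/843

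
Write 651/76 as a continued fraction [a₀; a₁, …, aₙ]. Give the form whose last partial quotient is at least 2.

651 = 8×76 + 43
76 = 1×43 + 33
43 = 1×33 + 10
33 = 3×10 + 3
10 = 3×3 + 1
3 = 3×1 + 0  (stop)
So 651/76 = [8; 1, 1, 3, 3, 3].

[8; 1, 1, 3, 3, 3]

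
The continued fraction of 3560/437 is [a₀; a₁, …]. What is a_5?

3560 = 8·437 + 64   →  a_0 = 8
437 = 6·64 + 53   →  a_1 = 6
64 = 1·53 + 11   →  a_2 = 1
53 = 4·11 + 9   →  a_3 = 4
11 = 1·9 + 2   →  a_4 = 1
9 = 4·2 + 1   →  a_5 = 4

4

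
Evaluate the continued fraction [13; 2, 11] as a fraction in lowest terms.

Fold from the inside: start with 11/1.
  2 + 1/11 = 23/11
  13 + 11/23 = 310/23

310/23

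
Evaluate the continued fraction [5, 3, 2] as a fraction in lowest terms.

37/7

Fold from the inside: start with 2/1.
  3 + 1/2 = 7/2
  5 + 2/7 = 37/7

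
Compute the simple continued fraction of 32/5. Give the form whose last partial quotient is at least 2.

[6; 2, 2]

32 = 6×5 + 2
5 = 2×2 + 1
2 = 2×1 + 0  (stop)
So 32/5 = [6; 2, 2].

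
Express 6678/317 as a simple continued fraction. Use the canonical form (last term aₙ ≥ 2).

[21; 15, 10, 2]

6678 = 21×317 + 21
317 = 15×21 + 2
21 = 10×2 + 1
2 = 2×1 + 0  (stop)
So 6678/317 = [21; 15, 10, 2].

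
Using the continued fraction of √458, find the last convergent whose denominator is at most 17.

√458 = [21; 2, 2, 42, …] (period length 3).
Convergents:
  p_0/q_0 = 21/1
  p_1/q_1 = 43/2
  p_2/q_2 = 107/5
  p_3/q_3 = 4537/212
q_2 = 5 ≤ 17 < 212 = q_3, so the answer is 107/5.

107/5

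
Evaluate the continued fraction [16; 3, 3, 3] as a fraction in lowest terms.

538/33

Using pₖ = aₖpₖ₋₁ + pₖ₋₂ and qₖ = aₖqₖ₋₁ + qₖ₋₂:
  k=0: a=16, p=16, q=1
  k=1: a=3, p=49, q=3
  k=2: a=3, p=163, q=10
  k=3: a=3, p=538, q=33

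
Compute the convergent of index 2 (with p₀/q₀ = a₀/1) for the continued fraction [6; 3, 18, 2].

348/55

Using pₖ = aₖpₖ₋₁ + pₖ₋₂, qₖ = aₖqₖ₋₁ + qₖ₋₂ (with p₋₁=1, p₋₂=0, q₋₁=0, q₋₂=1):
  k=0: a=6, p=6, q=1
  k=1: a=3, p=19, q=3
  k=2: a=18, p=348, q=55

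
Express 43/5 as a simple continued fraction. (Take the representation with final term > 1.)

[8; 1, 1, 2]

43 = 8×5 + 3
5 = 1×3 + 2
3 = 1×2 + 1
2 = 2×1 + 0  (stop)
So 43/5 = [8; 1, 1, 2].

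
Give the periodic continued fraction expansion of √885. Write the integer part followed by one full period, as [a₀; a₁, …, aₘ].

a₀ = ⌊√885⌋ = 29.
With m₀=0, d₀=1 and mₖ₊₁ = dₖaₖ − mₖ, dₖ₊₁ = (n − mₖ₊₁²)/dₖ, aₖ₊₁ = ⌊(a₀+mₖ₊₁)/dₖ₊₁⌋:
  k=1: m=29, d=44, a=1
  k=2: m=15, d=15, a=2
  k=3: m=15, d=44, a=1
  k=4: m=29, d=1, a=58
d=1 and a=2a₀=58 at k=4, so the next step gives (m, d) = (29, 44) again — its k=1 value — and the period has length 4.

[29; 1, 2, 1, 58]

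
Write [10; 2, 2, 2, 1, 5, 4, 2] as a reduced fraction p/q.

9444/907

Fold from the inside: start with 2/1.
  4 + 1/2 = 9/2
  5 + 2/9 = 47/9
  1 + 9/47 = 56/47
  2 + 47/56 = 159/56
  2 + 56/159 = 374/159
  2 + 159/374 = 907/374
  10 + 374/907 = 9444/907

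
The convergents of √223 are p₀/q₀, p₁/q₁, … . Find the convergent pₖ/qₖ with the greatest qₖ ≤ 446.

6481/434

√223 = [14; 1, 13, 1, 28, …] (period length 4).
Convergents:
  p_0/q_0 = 14/1
  p_1/q_1 = 15/1
  p_2/q_2 = 209/14
  p_3/q_3 = 224/15
  p_4/q_4 = 6481/434
  p_5/q_5 = 6705/449
q_4 = 434 ≤ 446 < 449 = q_5, so the answer is 6481/434.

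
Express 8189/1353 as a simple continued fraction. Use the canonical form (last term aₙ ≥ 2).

[6; 19, 17, 1, 3]

8189 = 6·1353 + 71
1353 = 19·71 + 4
71 = 17·4 + 3
4 = 1·3 + 1
3 = 3·1 + 0  (stop)
So 8189/1353 = [6; 19, 17, 1, 3].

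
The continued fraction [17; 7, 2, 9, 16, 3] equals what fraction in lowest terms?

Using pₖ = aₖpₖ₋₁ + pₖ₋₂ and qₖ = aₖqₖ₋₁ + qₖ₋₂:
  k=0: a=17, p=17, q=1
  k=1: a=7, p=120, q=7
  k=2: a=2, p=257, q=15
  k=3: a=9, p=2433, q=142
  k=4: a=16, p=39185, q=2287
  k=5: a=3, p=119988, q=7003

119988/7003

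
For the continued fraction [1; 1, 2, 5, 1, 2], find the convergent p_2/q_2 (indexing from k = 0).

Using pₖ = aₖpₖ₋₁ + pₖ₋₂, qₖ = aₖqₖ₋₁ + qₖ₋₂ (with p₋₁=1, p₋₂=0, q₋₁=0, q₋₂=1):
  k=0: a=1, p=1, q=1
  k=1: a=1, p=2, q=1
  k=2: a=2, p=5, q=3

5/3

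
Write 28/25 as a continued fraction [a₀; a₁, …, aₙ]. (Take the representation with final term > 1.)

[1; 8, 3]

28 = 1×25 + 3
25 = 8×3 + 1
3 = 3×1 + 0  (stop)
So 28/25 = [1; 8, 3].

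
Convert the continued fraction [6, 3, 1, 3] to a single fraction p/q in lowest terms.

Fold from the inside: start with 3/1.
  1 + 1/3 = 4/3
  3 + 3/4 = 15/4
  6 + 4/15 = 94/15

94/15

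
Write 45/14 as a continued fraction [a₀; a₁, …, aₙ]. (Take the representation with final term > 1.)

[3; 4, 1, 2]

45 = 3*14 + 3
14 = 4*3 + 2
3 = 1*2 + 1
2 = 2*1 + 0  (stop)
So 45/14 = [3; 4, 1, 2].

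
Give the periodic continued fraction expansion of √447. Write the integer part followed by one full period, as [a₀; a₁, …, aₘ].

[21; 7, 42]

a₀ = ⌊√447⌋ = 21.
With m₀=0, d₀=1 and mₖ₊₁ = dₖaₖ − mₖ, dₖ₊₁ = (n − mₖ₊₁²)/dₖ, aₖ₊₁ = ⌊(a₀+mₖ₊₁)/dₖ₊₁⌋:
  k=1: m=21, d=6, a=7
  k=2: m=21, d=1, a=42
d=1 and a=2a₀=42 at k=2, so the next step gives (m, d) = (21, 6) again — its k=1 value — and the period has length 2.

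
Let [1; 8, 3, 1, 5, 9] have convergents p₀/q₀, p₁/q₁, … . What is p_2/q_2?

28/25

Using pₖ = aₖpₖ₋₁ + pₖ₋₂, qₖ = aₖqₖ₋₁ + qₖ₋₂ (with p₋₁=1, p₋₂=0, q₋₁=0, q₋₂=1):
  k=0: a=1, p=1, q=1
  k=1: a=8, p=9, q=8
  k=2: a=3, p=28, q=25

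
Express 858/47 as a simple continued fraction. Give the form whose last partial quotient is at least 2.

858 = 18*47 + 12
47 = 3*12 + 11
12 = 1*11 + 1
11 = 11*1 + 0  (stop)
So 858/47 = [18; 3, 1, 11].

[18; 3, 1, 11]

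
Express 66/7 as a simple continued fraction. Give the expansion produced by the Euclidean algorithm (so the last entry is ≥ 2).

66 = 9·7 + 3
7 = 2·3 + 1
3 = 3·1 + 0  (stop)
So 66/7 = [9; 2, 3].

[9; 2, 3]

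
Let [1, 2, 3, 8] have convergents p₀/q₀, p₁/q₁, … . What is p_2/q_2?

Using pₖ = aₖpₖ₋₁ + pₖ₋₂, qₖ = aₖqₖ₋₁ + qₖ₋₂ (with p₋₁=1, p₋₂=0, q₋₁=0, q₋₂=1):
  k=0: a=1, p=1, q=1
  k=1: a=2, p=3, q=2
  k=2: a=3, p=10, q=7

10/7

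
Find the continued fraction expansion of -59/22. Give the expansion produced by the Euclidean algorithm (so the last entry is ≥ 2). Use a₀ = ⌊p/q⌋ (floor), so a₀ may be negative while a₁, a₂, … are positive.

-59 = -3×22 + 7
22 = 3×7 + 1
7 = 7×1 + 0  (stop)
So -59/22 = [-3; 3, 7].

[-3; 3, 7]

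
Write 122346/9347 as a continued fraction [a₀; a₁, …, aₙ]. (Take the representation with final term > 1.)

[13; 11, 5, 6, 2, 12]

122346 = 13×9347 + 835
9347 = 11×835 + 162
835 = 5×162 + 25
162 = 6×25 + 12
25 = 2×12 + 1
12 = 12×1 + 0  (stop)
So 122346/9347 = [13; 11, 5, 6, 2, 12].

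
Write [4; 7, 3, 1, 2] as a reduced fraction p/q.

Fold from the inside: start with 2/1.
  1 + 1/2 = 3/2
  3 + 2/3 = 11/3
  7 + 3/11 = 80/11
  4 + 11/80 = 331/80

331/80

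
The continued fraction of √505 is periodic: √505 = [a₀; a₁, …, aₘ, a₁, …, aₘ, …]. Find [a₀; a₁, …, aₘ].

a₀ = ⌊√505⌋ = 22.

[22; 2, 8, 2, 44]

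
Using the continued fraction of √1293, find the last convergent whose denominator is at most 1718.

√1293 = [35; 1, 22, 1, 70, …] (period length 4).
Convergents:
  p_0/q_0 = 35/1
  p_1/q_1 = 36/1
  p_2/q_2 = 827/23
  p_3/q_3 = 863/24
  p_4/q_4 = 61237/1703
  p_5/q_5 = 62100/1727
q_4 = 1703 ≤ 1718 < 1727 = q_5, so the answer is 61237/1703.

61237/1703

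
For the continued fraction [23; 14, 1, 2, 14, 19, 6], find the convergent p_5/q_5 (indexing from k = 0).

277579/12033

Using pₖ = aₖpₖ₋₁ + pₖ₋₂, qₖ = aₖqₖ₋₁ + qₖ₋₂ (with p₋₁=1, p₋₂=0, q₋₁=0, q₋₂=1):
  k=0: a=23, p=23, q=1
  k=1: a=14, p=323, q=14
  k=2: a=1, p=346, q=15
  k=3: a=2, p=1015, q=44
  k=4: a=14, p=14556, q=631
  k=5: a=19, p=277579, q=12033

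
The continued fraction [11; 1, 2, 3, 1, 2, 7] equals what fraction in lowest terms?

Using pₖ = aₖpₖ₋₁ + pₖ₋₂ and qₖ = aₖqₖ₋₁ + qₖ₋₂:
  k=0: a=11, p=11, q=1
  k=1: a=1, p=12, q=1
  k=2: a=2, p=35, q=3
  k=3: a=3, p=117, q=10
  k=4: a=1, p=152, q=13
  k=5: a=2, p=421, q=36
  k=6: a=7, p=3099, q=265

3099/265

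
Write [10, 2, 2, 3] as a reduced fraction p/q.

Fold from the inside: start with 3/1.
  2 + 1/3 = 7/3
  2 + 3/7 = 17/7
  10 + 7/17 = 177/17

177/17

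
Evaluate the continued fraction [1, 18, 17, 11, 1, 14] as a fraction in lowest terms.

58281/55223

Fold from the inside: start with 14/1.
  1 + 1/14 = 15/14
  11 + 14/15 = 179/15
  17 + 15/179 = 3058/179
  18 + 179/3058 = 55223/3058
  1 + 3058/55223 = 58281/55223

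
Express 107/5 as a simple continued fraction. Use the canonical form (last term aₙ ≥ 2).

[21; 2, 2]

107 = 21*5 + 2
5 = 2*2 + 1
2 = 2*1 + 0  (stop)
So 107/5 = [21; 2, 2].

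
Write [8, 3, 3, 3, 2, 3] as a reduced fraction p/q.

Using pₖ = aₖpₖ₋₁ + pₖ₋₂ and qₖ = aₖqₖ₋₁ + qₖ₋₂:
  k=0: a=8, p=8, q=1
  k=1: a=3, p=25, q=3
  k=2: a=3, p=83, q=10
  k=3: a=3, p=274, q=33
  k=4: a=2, p=631, q=76
  k=5: a=3, p=2167, q=261

2167/261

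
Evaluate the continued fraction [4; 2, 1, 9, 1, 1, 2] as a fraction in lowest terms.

Fold from the inside: start with 2/1.
  1 + 1/2 = 3/2
  1 + 2/3 = 5/3
  9 + 3/5 = 48/5
  1 + 5/48 = 53/48
  2 + 48/53 = 154/53
  4 + 53/154 = 669/154

669/154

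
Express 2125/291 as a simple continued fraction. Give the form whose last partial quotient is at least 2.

[7; 3, 3, 3, 1, 6]

2125 = 7·291 + 88
291 = 3·88 + 27
88 = 3·27 + 7
27 = 3·7 + 6
7 = 1·6 + 1
6 = 6·1 + 0  (stop)
So 2125/291 = [7; 3, 3, 3, 1, 6].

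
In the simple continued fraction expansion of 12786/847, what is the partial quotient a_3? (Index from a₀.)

12786 = 15·847 + 81   →  a_0 = 15
847 = 10·81 + 37   →  a_1 = 10
81 = 2·37 + 7   →  a_2 = 2
37 = 5·7 + 2   →  a_3 = 5

5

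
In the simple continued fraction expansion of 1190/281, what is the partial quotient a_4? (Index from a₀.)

7

1190 = 4·281 + 66   →  a_0 = 4
281 = 4·66 + 17   →  a_1 = 4
66 = 3·17 + 15   →  a_2 = 3
17 = 1·15 + 2   →  a_3 = 1
15 = 7·2 + 1   →  a_4 = 7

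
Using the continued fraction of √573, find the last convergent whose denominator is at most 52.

383/16

√573 = [23; 1, 14, 1, 46, …] (period length 4).
Convergents:
  p_0/q_0 = 23/1
  p_1/q_1 = 24/1
  p_2/q_2 = 359/15
  p_3/q_3 = 383/16
  p_4/q_4 = 17977/751
q_3 = 16 ≤ 52 < 751 = q_4, so the answer is 383/16.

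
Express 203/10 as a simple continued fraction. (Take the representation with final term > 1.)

[20; 3, 3]

203 = 20×10 + 3
10 = 3×3 + 1
3 = 3×1 + 0  (stop)
So 203/10 = [20; 3, 3].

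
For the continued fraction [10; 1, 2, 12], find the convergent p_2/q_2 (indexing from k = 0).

32/3

Using pₖ = aₖpₖ₋₁ + pₖ₋₂, qₖ = aₖqₖ₋₁ + qₖ₋₂ (with p₋₁=1, p₋₂=0, q₋₁=0, q₋₂=1):
  k=0: a=10, p=10, q=1
  k=1: a=1, p=11, q=1
  k=2: a=2, p=32, q=3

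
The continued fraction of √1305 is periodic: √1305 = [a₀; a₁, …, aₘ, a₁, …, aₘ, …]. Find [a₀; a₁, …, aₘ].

a₀ = ⌊√1305⌋ = 36.
With m₀=0, d₀=1 and mₖ₊₁ = dₖaₖ − mₖ, dₖ₊₁ = (n − mₖ₊₁²)/dₖ, aₖ₊₁ = ⌊(a₀+mₖ₊₁)/dₖ₊₁⌋:
  k=1: m=36, d=9, a=8
  k=2: m=36, d=1, a=72
d=1 and a=2a₀=72 at k=2, so the next step gives (m, d) = (36, 9) again — its k=1 value — and the period has length 2.

[36; 8, 72]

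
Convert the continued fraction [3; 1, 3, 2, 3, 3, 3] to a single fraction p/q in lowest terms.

Using pₖ = aₖpₖ₋₁ + pₖ₋₂ and qₖ = aₖqₖ₋₁ + qₖ₋₂:
  k=0: a=3, p=3, q=1
  k=1: a=1, p=4, q=1
  k=2: a=3, p=15, q=4
  k=3: a=2, p=34, q=9
  k=4: a=3, p=117, q=31
  k=5: a=3, p=385, q=102
  k=6: a=3, p=1272, q=337

1272/337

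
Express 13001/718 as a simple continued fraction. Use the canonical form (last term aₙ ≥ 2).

13001 = 18·718 + 77
718 = 9·77 + 25
77 = 3·25 + 2
25 = 12·2 + 1
2 = 2·1 + 0  (stop)
So 13001/718 = [18; 9, 3, 12, 2].

[18; 9, 3, 12, 2]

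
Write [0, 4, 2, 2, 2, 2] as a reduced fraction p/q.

29/128

Using pₖ = aₖpₖ₋₁ + pₖ₋₂ and qₖ = aₖqₖ₋₁ + qₖ₋₂:
  k=0: a=0, p=0, q=1
  k=1: a=4, p=1, q=4
  k=2: a=2, p=2, q=9
  k=3: a=2, p=5, q=22
  k=4: a=2, p=12, q=53
  k=5: a=2, p=29, q=128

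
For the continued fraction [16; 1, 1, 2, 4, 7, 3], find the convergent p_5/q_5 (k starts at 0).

Using pₖ = aₖpₖ₋₁ + pₖ₋₂, qₖ = aₖqₖ₋₁ + qₖ₋₂ (with p₋₁=1, p₋₂=0, q₋₁=0, q₋₂=1):
  k=0: a=16, p=16, q=1
  k=1: a=1, p=17, q=1
  k=2: a=1, p=33, q=2
  k=3: a=2, p=83, q=5
  k=4: a=4, p=365, q=22
  k=5: a=7, p=2638, q=159

2638/159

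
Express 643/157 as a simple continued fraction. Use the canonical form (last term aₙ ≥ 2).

643 = 4*157 + 15
157 = 10*15 + 7
15 = 2*7 + 1
7 = 7*1 + 0  (stop)
So 643/157 = [4; 10, 2, 7].

[4; 10, 2, 7]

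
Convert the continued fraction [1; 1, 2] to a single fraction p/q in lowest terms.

5/3

Using pₖ = aₖpₖ₋₁ + pₖ₋₂ and qₖ = aₖqₖ₋₁ + qₖ₋₂:
  k=0: a=1, p=1, q=1
  k=1: a=1, p=2, q=1
  k=2: a=2, p=5, q=3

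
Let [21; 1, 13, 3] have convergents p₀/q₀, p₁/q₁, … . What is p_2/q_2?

307/14

Using pₖ = aₖpₖ₋₁ + pₖ₋₂, qₖ = aₖqₖ₋₁ + qₖ₋₂ (with p₋₁=1, p₋₂=0, q₋₁=0, q₋₂=1):
  k=0: a=21, p=21, q=1
  k=1: a=1, p=22, q=1
  k=2: a=13, p=307, q=14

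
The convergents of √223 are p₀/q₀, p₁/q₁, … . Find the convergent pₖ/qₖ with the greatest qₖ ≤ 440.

6481/434

√223 = [14; 1, 13, 1, 28, …] (period length 4).
Convergents:
  p_0/q_0 = 14/1
  p_1/q_1 = 15/1
  p_2/q_2 = 209/14
  p_3/q_3 = 224/15
  p_4/q_4 = 6481/434
  p_5/q_5 = 6705/449
q_4 = 434 ≤ 440 < 449 = q_5, so the answer is 6481/434.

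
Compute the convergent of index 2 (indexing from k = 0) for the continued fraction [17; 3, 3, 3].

Using pₖ = aₖpₖ₋₁ + pₖ₋₂, qₖ = aₖqₖ₋₁ + qₖ₋₂ (with p₋₁=1, p₋₂=0, q₋₁=0, q₋₂=1):
  k=0: a=17, p=17, q=1
  k=1: a=3, p=52, q=3
  k=2: a=3, p=173, q=10

173/10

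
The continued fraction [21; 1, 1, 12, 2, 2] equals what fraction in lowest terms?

2776/129

Using pₖ = aₖpₖ₋₁ + pₖ₋₂ and qₖ = aₖqₖ₋₁ + qₖ₋₂:
  k=0: a=21, p=21, q=1
  k=1: a=1, p=22, q=1
  k=2: a=1, p=43, q=2
  k=3: a=12, p=538, q=25
  k=4: a=2, p=1119, q=52
  k=5: a=2, p=2776, q=129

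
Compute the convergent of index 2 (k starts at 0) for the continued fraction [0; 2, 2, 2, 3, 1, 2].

2/5

Using pₖ = aₖpₖ₋₁ + pₖ₋₂, qₖ = aₖqₖ₋₁ + qₖ₋₂ (with p₋₁=1, p₋₂=0, q₋₁=0, q₋₂=1):
  k=0: a=0, p=0, q=1
  k=1: a=2, p=1, q=2
  k=2: a=2, p=2, q=5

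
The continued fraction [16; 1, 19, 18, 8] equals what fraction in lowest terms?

49291/2908

Fold from the inside: start with 8/1.
  18 + 1/8 = 145/8
  19 + 8/145 = 2763/145
  1 + 145/2763 = 2908/2763
  16 + 2763/2908 = 49291/2908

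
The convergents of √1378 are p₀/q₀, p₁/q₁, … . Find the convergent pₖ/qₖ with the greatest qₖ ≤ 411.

5197/140

√1378 = [37; 8, 4, 4, 8, 74, …] (period length 5).
Convergents:
  p_0/q_0 = 37/1
  p_1/q_1 = 297/8
  p_2/q_2 = 1225/33
  p_3/q_3 = 5197/140
  p_4/q_4 = 42801/1153
q_3 = 140 ≤ 411 < 1153 = q_4, so the answer is 5197/140.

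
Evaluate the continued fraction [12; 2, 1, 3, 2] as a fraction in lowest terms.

Fold from the inside: start with 2/1.
  3 + 1/2 = 7/2
  1 + 2/7 = 9/7
  2 + 7/9 = 25/9
  12 + 9/25 = 309/25

309/25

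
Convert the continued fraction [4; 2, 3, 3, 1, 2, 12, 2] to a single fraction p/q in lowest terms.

9466/2135

Fold from the inside: start with 2/1.
  12 + 1/2 = 25/2
  2 + 2/25 = 52/25
  1 + 25/52 = 77/52
  3 + 52/77 = 283/77
  3 + 77/283 = 926/283
  2 + 283/926 = 2135/926
  4 + 926/2135 = 9466/2135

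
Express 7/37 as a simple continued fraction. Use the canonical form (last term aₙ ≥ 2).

[0; 5, 3, 2]

7 = 0*37 + 7
37 = 5*7 + 2
7 = 3*2 + 1
2 = 2*1 + 0  (stop)
So 7/37 = [0; 5, 3, 2].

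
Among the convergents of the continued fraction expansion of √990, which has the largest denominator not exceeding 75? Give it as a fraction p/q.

881/28

√990 = [31; 2, 6, 2, 62, …] (period length 4).
Convergents:
  p_0/q_0 = 31/1
  p_1/q_1 = 63/2
  p_2/q_2 = 409/13
  p_3/q_3 = 881/28
  p_4/q_4 = 55031/1749
q_3 = 28 ≤ 75 < 1749 = q_4, so the answer is 881/28.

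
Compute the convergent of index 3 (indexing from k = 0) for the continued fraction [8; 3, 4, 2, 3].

241/29

Using pₖ = aₖpₖ₋₁ + pₖ₋₂, qₖ = aₖqₖ₋₁ + qₖ₋₂ (with p₋₁=1, p₋₂=0, q₋₁=0, q₋₂=1):
  k=0: a=8, p=8, q=1
  k=1: a=3, p=25, q=3
  k=2: a=4, p=108, q=13
  k=3: a=2, p=241, q=29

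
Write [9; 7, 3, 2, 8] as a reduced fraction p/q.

3929/430

Fold from the inside: start with 8/1.
  2 + 1/8 = 17/8
  3 + 8/17 = 59/17
  7 + 17/59 = 430/59
  9 + 59/430 = 3929/430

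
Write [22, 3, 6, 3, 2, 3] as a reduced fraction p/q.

Using pₖ = aₖpₖ₋₁ + pₖ₋₂ and qₖ = aₖqₖ₋₁ + qₖ₋₂:
  k=0: a=22, p=22, q=1
  k=1: a=3, p=67, q=3
  k=2: a=6, p=424, q=19
  k=3: a=3, p=1339, q=60
  k=4: a=2, p=3102, q=139
  k=5: a=3, p=10645, q=477

10645/477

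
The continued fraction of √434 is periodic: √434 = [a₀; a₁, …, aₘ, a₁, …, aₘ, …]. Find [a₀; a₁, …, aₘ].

[20; 1, 4, 1, 40]

a₀ = ⌊√434⌋ = 20.
With m₀=0, d₀=1 and mₖ₊₁ = dₖaₖ − mₖ, dₖ₊₁ = (n − mₖ₊₁²)/dₖ, aₖ₊₁ = ⌊(a₀+mₖ₊₁)/dₖ₊₁⌋:
  k=1: m=20, d=34, a=1
  k=2: m=14, d=7, a=4
  k=3: m=14, d=34, a=1
  k=4: m=20, d=1, a=40
d=1 and a=2a₀=40 at k=4, so the next step gives (m, d) = (20, 34) again — its k=1 value — and the period has length 4.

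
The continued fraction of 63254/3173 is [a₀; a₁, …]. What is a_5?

63254 = 19·3173 + 2967   →  a_0 = 19
3173 = 1·2967 + 206   →  a_1 = 1
2967 = 14·206 + 83   →  a_2 = 14
206 = 2·83 + 40   →  a_3 = 2
83 = 2·40 + 3   →  a_4 = 2
40 = 13·3 + 1   →  a_5 = 13

13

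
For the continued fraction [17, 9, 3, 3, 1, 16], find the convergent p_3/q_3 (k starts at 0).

1591/93

Using pₖ = aₖpₖ₋₁ + pₖ₋₂, qₖ = aₖqₖ₋₁ + qₖ₋₂ (with p₋₁=1, p₋₂=0, q₋₁=0, q₋₂=1):
  k=0: a=17, p=17, q=1
  k=1: a=9, p=154, q=9
  k=2: a=3, p=479, q=28
  k=3: a=3, p=1591, q=93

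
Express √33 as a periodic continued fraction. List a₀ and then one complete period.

[5; 1, 2, 1, 10]

a₀ = ⌊√33⌋ = 5.
With m₀=0, d₀=1 and mₖ₊₁ = dₖaₖ − mₖ, dₖ₊₁ = (n − mₖ₊₁²)/dₖ, aₖ₊₁ = ⌊(a₀+mₖ₊₁)/dₖ₊₁⌋:
  k=1: m=5, d=8, a=1
  k=2: m=3, d=3, a=2
  k=3: m=3, d=8, a=1
  k=4: m=5, d=1, a=10
d=1 and a=2a₀=10 at k=4, so the next step gives (m, d) = (5, 8) again — its k=1 value — and the period has length 4.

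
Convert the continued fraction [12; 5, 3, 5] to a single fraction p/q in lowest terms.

1036/85

Using pₖ = aₖpₖ₋₁ + pₖ₋₂ and qₖ = aₖqₖ₋₁ + qₖ₋₂:
  k=0: a=12, p=12, q=1
  k=1: a=5, p=61, q=5
  k=2: a=3, p=195, q=16
  k=3: a=5, p=1036, q=85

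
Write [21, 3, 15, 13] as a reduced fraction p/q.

12817/601

Fold from the inside: start with 13/1.
  15 + 1/13 = 196/13
  3 + 13/196 = 601/196
  21 + 196/601 = 12817/601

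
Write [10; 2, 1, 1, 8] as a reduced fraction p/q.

Using pₖ = aₖpₖ₋₁ + pₖ₋₂ and qₖ = aₖqₖ₋₁ + qₖ₋₂:
  k=0: a=10, p=10, q=1
  k=1: a=2, p=21, q=2
  k=2: a=1, p=31, q=3
  k=3: a=1, p=52, q=5
  k=4: a=8, p=447, q=43

447/43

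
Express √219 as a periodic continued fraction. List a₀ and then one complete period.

a₀ = ⌊√219⌋ = 14.

[14; 1, 3, 1, 28]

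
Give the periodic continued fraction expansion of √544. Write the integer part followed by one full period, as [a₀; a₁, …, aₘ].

a₀ = ⌊√544⌋ = 23.
With m₀=0, d₀=1 and mₖ₊₁ = dₖaₖ − mₖ, dₖ₊₁ = (n − mₖ₊₁²)/dₖ, aₖ₊₁ = ⌊(a₀+mₖ₊₁)/dₖ₊₁⌋:
  k=1: m=23, d=15, a=3
  k=2: m=22, d=4, a=11
  k=3: m=22, d=15, a=3
  k=4: m=23, d=1, a=46
d=1 and a=2a₀=46 at k=4, so the next step gives (m, d) = (23, 15) again — its k=1 value — and the period has length 4.

[23; 3, 11, 3, 46]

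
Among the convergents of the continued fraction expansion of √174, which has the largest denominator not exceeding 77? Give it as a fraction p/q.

277/21

√174 = [13; 5, 4, 5, 26, …] (period length 4).
Convergents:
  p_0/q_0 = 13/1
  p_1/q_1 = 66/5
  p_2/q_2 = 277/21
  p_3/q_3 = 1451/110
q_2 = 21 ≤ 77 < 110 = q_3, so the answer is 277/21.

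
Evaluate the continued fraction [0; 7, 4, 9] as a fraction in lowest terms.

37/268

Using pₖ = aₖpₖ₋₁ + pₖ₋₂ and qₖ = aₖqₖ₋₁ + qₖ₋₂:
  k=0: a=0, p=0, q=1
  k=1: a=7, p=1, q=7
  k=2: a=4, p=4, q=29
  k=3: a=9, p=37, q=268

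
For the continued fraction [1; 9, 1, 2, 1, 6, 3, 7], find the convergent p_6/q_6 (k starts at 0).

913/828

Using pₖ = aₖpₖ₋₁ + pₖ₋₂, qₖ = aₖqₖ₋₁ + qₖ₋₂ (with p₋₁=1, p₋₂=0, q₋₁=0, q₋₂=1):
  k=0: a=1, p=1, q=1
  k=1: a=9, p=10, q=9
  k=2: a=1, p=11, q=10
  k=3: a=2, p=32, q=29
  k=4: a=1, p=43, q=39
  k=5: a=6, p=290, q=263
  k=6: a=3, p=913, q=828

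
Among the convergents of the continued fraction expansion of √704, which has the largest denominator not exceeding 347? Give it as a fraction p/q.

5227/197

√704 = [26; 1, 1, 7, 13, 7, 1, 1, 52, …] (period length 8).
Convergents:
  p_0/q_0 = 26/1
  p_1/q_1 = 27/1
  p_2/q_2 = 53/2
  p_3/q_3 = 398/15
  p_4/q_4 = 5227/197
  p_5/q_5 = 36987/1394
q_4 = 197 ≤ 347 < 1394 = q_5, so the answer is 5227/197.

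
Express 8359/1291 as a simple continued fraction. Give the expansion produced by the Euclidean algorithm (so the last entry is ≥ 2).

8359 = 6·1291 + 613
1291 = 2·613 + 65
613 = 9·65 + 28
65 = 2·28 + 9
28 = 3·9 + 1
9 = 9·1 + 0  (stop)
So 8359/1291 = [6; 2, 9, 2, 3, 9].

[6; 2, 9, 2, 3, 9]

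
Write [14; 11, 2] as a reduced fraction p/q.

Fold from the inside: start with 2/1.
  11 + 1/2 = 23/2
  14 + 2/23 = 324/23

324/23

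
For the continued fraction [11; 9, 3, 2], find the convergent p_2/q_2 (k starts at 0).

Using pₖ = aₖpₖ₋₁ + pₖ₋₂, qₖ = aₖqₖ₋₁ + qₖ₋₂ (with p₋₁=1, p₋₂=0, q₋₁=0, q₋₂=1):
  k=0: a=11, p=11, q=1
  k=1: a=9, p=100, q=9
  k=2: a=3, p=311, q=28

311/28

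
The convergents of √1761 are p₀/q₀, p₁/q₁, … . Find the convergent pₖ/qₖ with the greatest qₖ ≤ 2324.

√1761 = [41; 1, 26, 1, 82, …] (period length 4).
Convergents:
  p_0/q_0 = 41/1
  p_1/q_1 = 42/1
  p_2/q_2 = 1133/27
  p_3/q_3 = 1175/28
  p_4/q_4 = 97483/2323
  p_5/q_5 = 98658/2351
q_4 = 2323 ≤ 2324 < 2351 = q_5, so the answer is 97483/2323.

97483/2323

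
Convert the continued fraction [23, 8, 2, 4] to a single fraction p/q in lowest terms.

Using pₖ = aₖpₖ₋₁ + pₖ₋₂ and qₖ = aₖqₖ₋₁ + qₖ₋₂:
  k=0: a=23, p=23, q=1
  k=1: a=8, p=185, q=8
  k=2: a=2, p=393, q=17
  k=3: a=4, p=1757, q=76

1757/76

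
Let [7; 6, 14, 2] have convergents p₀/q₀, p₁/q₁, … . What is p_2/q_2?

Using pₖ = aₖpₖ₋₁ + pₖ₋₂, qₖ = aₖqₖ₋₁ + qₖ₋₂ (with p₋₁=1, p₋₂=0, q₋₁=0, q₋₂=1):
  k=0: a=7, p=7, q=1
  k=1: a=6, p=43, q=6
  k=2: a=14, p=609, q=85

609/85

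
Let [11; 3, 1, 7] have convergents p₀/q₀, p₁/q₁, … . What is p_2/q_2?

45/4

Using pₖ = aₖpₖ₋₁ + pₖ₋₂, qₖ = aₖqₖ₋₁ + qₖ₋₂ (with p₋₁=1, p₋₂=0, q₋₁=0, q₋₂=1):
  k=0: a=11, p=11, q=1
  k=1: a=3, p=34, q=3
  k=2: a=1, p=45, q=4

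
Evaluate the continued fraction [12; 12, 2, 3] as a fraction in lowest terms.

1051/87

Using pₖ = aₖpₖ₋₁ + pₖ₋₂ and qₖ = aₖqₖ₋₁ + qₖ₋₂:
  k=0: a=12, p=12, q=1
  k=1: a=12, p=145, q=12
  k=2: a=2, p=302, q=25
  k=3: a=3, p=1051, q=87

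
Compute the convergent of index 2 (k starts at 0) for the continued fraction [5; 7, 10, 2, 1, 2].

Using pₖ = aₖpₖ₋₁ + pₖ₋₂, qₖ = aₖqₖ₋₁ + qₖ₋₂ (with p₋₁=1, p₋₂=0, q₋₁=0, q₋₂=1):
  k=0: a=5, p=5, q=1
  k=1: a=7, p=36, q=7
  k=2: a=10, p=365, q=71

365/71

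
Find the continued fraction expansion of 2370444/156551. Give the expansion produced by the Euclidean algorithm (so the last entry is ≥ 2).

2370444 = 15*156551 + 22179
156551 = 7*22179 + 1298
22179 = 17*1298 + 113
1298 = 11*113 + 55
113 = 2*55 + 3
55 = 18*3 + 1
3 = 3*1 + 0  (stop)
So 2370444/156551 = [15; 7, 17, 11, 2, 18, 3].

[15; 7, 17, 11, 2, 18, 3]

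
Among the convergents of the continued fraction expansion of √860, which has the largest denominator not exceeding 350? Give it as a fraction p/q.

√860 = [29; 3, 14, 3, 58, …] (period length 4).
Convergents:
  p_0/q_0 = 29/1
  p_1/q_1 = 88/3
  p_2/q_2 = 1261/43
  p_3/q_3 = 3871/132
  p_4/q_4 = 225779/7699
q_3 = 132 ≤ 350 < 7699 = q_4, so the answer is 3871/132.

3871/132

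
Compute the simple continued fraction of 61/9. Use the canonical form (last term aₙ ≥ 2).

[6; 1, 3, 2]

61 = 6·9 + 7
9 = 1·7 + 2
7 = 3·2 + 1
2 = 2·1 + 0  (stop)
So 61/9 = [6; 1, 3, 2].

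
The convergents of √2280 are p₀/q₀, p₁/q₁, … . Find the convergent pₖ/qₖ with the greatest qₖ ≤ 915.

18288/383

√2280 = [47; 1, 2, 1, 94, …] (period length 4).
Convergents:
  p_0/q_0 = 47/1
  p_1/q_1 = 48/1
  p_2/q_2 = 143/3
  p_3/q_3 = 191/4
  p_4/q_4 = 18097/379
  p_5/q_5 = 18288/383
  p_6/q_6 = 54673/1145
q_5 = 383 ≤ 915 < 1145 = q_6, so the answer is 18288/383.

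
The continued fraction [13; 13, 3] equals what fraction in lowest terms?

523/40

Using pₖ = aₖpₖ₋₁ + pₖ₋₂ and qₖ = aₖqₖ₋₁ + qₖ₋₂:
  k=0: a=13, p=13, q=1
  k=1: a=13, p=170, q=13
  k=2: a=3, p=523, q=40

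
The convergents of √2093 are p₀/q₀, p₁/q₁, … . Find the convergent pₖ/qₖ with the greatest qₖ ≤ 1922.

√2093 = [45; 1, 2, 1, 90, …] (period length 4).
Convergents:
  p_0/q_0 = 45/1
  p_1/q_1 = 46/1
  p_2/q_2 = 137/3
  p_3/q_3 = 183/4
  p_4/q_4 = 16607/363
  p_5/q_5 = 16790/367
  p_6/q_6 = 50187/1097
  p_7/q_7 = 66977/1464
  p_8/q_8 = 6078117/132857
q_7 = 1464 ≤ 1922 < 132857 = q_8, so the answer is 66977/1464.

66977/1464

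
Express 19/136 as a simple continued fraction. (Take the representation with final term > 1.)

[0; 7, 6, 3]

19 = 0·136 + 19
136 = 7·19 + 3
19 = 6·3 + 1
3 = 3·1 + 0  (stop)
So 19/136 = [0; 7, 6, 3].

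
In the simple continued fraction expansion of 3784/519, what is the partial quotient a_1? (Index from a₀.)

3

3784 = 7·519 + 151   →  a_0 = 7
519 = 3·151 + 66   →  a_1 = 3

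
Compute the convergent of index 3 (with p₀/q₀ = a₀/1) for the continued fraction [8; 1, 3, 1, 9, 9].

44/5

Using pₖ = aₖpₖ₋₁ + pₖ₋₂, qₖ = aₖqₖ₋₁ + qₖ₋₂ (with p₋₁=1, p₋₂=0, q₋₁=0, q₋₂=1):
  k=0: a=8, p=8, q=1
  k=1: a=1, p=9, q=1
  k=2: a=3, p=35, q=4
  k=3: a=1, p=44, q=5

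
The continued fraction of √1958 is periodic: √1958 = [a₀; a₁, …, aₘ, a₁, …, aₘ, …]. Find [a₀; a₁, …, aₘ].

[44; 4, 88]

a₀ = ⌊√1958⌋ = 44.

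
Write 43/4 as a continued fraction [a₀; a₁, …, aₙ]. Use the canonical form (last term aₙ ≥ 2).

43 = 10*4 + 3
4 = 1*3 + 1
3 = 3*1 + 0  (stop)
So 43/4 = [10; 1, 3].

[10; 1, 3]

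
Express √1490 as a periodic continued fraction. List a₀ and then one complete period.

a₀ = ⌊√1490⌋ = 38.
With m₀=0, d₀=1 and mₖ₊₁ = dₖaₖ − mₖ, dₖ₊₁ = (n − mₖ₊₁²)/dₖ, aₖ₊₁ = ⌊(a₀+mₖ₊₁)/dₖ₊₁⌋:
  k=1: m=38, d=46, a=1
  k=2: m=8, d=31, a=1
  k=3: m=23, d=31, a=1
  k=4: m=8, d=46, a=1
  k=5: m=38, d=1, a=76
d=1 and a=2a₀=76 at k=5, so the next step gives (m, d) = (38, 46) again — its k=1 value — and the period has length 5.

[38; 1, 1, 1, 1, 76]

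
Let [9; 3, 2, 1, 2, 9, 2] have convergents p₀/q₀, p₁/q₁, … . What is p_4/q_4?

Using pₖ = aₖpₖ₋₁ + pₖ₋₂, qₖ = aₖqₖ₋₁ + qₖ₋₂ (with p₋₁=1, p₋₂=0, q₋₁=0, q₋₂=1):
  k=0: a=9, p=9, q=1
  k=1: a=3, p=28, q=3
  k=2: a=2, p=65, q=7
  k=3: a=1, p=93, q=10
  k=4: a=2, p=251, q=27

251/27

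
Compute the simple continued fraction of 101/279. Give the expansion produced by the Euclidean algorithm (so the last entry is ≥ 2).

101 = 0×279 + 101
279 = 2×101 + 77
101 = 1×77 + 24
77 = 3×24 + 5
24 = 4×5 + 4
5 = 1×4 + 1
4 = 4×1 + 0  (stop)
So 101/279 = [0; 2, 1, 3, 4, 1, 4].

[0; 2, 1, 3, 4, 1, 4]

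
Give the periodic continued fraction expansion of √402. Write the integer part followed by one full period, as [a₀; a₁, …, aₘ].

[20; 20, 40]

a₀ = ⌊√402⌋ = 20.
With m₀=0, d₀=1 and mₖ₊₁ = dₖaₖ − mₖ, dₖ₊₁ = (n − mₖ₊₁²)/dₖ, aₖ₊₁ = ⌊(a₀+mₖ₊₁)/dₖ₊₁⌋:
  k=1: m=20, d=2, a=20
  k=2: m=20, d=1, a=40
d=1 and a=2a₀=40 at k=2, so the next step gives (m, d) = (20, 2) again — its k=1 value — and the period has length 2.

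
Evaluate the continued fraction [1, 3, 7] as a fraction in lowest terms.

29/22

Fold from the inside: start with 7/1.
  3 + 1/7 = 22/7
  1 + 7/22 = 29/22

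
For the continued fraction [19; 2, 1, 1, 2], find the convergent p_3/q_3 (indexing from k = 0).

97/5

Using pₖ = aₖpₖ₋₁ + pₖ₋₂, qₖ = aₖqₖ₋₁ + qₖ₋₂ (with p₋₁=1, p₋₂=0, q₋₁=0, q₋₂=1):
  k=0: a=19, p=19, q=1
  k=1: a=2, p=39, q=2
  k=2: a=1, p=58, q=3
  k=3: a=1, p=97, q=5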